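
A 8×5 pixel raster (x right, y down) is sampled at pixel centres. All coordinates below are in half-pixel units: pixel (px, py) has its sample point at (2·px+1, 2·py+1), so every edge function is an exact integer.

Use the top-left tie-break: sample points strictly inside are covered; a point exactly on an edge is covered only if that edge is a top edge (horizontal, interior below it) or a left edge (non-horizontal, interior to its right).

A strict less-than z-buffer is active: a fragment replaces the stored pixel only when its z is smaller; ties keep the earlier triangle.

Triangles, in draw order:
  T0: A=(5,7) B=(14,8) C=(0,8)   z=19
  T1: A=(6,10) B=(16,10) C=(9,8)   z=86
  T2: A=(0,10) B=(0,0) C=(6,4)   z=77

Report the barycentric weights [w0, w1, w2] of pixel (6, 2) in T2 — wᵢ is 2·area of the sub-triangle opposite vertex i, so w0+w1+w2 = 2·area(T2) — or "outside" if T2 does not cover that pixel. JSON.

T0:
  2·area = 14
  edge (5, 7)→(14, 8): d=(9,1) right/bottom  bias=-1
  edge (14, 8)→(0, 8): d=(-14,0) right/bottom  bias=-1
  edge (0, 8)→(5, 7): d=(5,-1) top-left  bias=+0
    (7,2)@(15, 5): e=[-28,42,0] → ·  [on edge]
    (2,3)@(5, 7): e=[0,14,0] → ·  [on edge]
  covered (0 px):
    · · · · · · · ·
    · · · · · · · ·
    · · · · · · · ·
    · · · · · · · ·
    · · · · · · · ·
T1:
  2·area = 20  (B↔C swapped to make it positive)
  edge (6, 10)→(9, 8): d=(3,-2) top-left  bias=+0
  edge (9, 8)→(16, 10): d=(7,2) right/bottom  bias=-1
  edge (16, 10)→(6, 10): d=(-10,0) right/bottom  bias=-1
    (4,4)@(9, 9): e=[3,7,10] → █
    (5,4)@(11, 9): e=[7,3,10] → █
    (6,4)@(13, 9): e=[11,-1,10] → ·
  covered (2 px):
    · · · · · · · ·
    · · · · · · · ·
    · · · · · · · ·
    · · · · · · · ·
    · · · · █ █ · ·
T2:
  2·area = 60
  edge (0, 10)→(0, 0): d=(0,-10) top-left  bias=+0
  edge (0, 0)→(6, 4): d=(6,4) right/bottom  bias=-1
  edge (6, 4)→(0, 10): d=(-6,6) right/bottom  bias=-1
    (0,0)@(1, 1): e=[10,2,48] → █
    (1,0)@(3, 1): e=[30,-6,36] → ·
    (4,0)@(9, 1): e=[90,-30,0] → ·  [on edge]
    (0,1)@(1, 3): e=[10,14,36] → █
    (1,1)@(3, 3): e=[30,6,24] → █
    (2,1)@(5, 3): e=[50,-2,12] → ·
    (3,1)@(7, 3): e=[70,-10,0] → ·  [on edge]
    (0,2)@(1, 5): e=[10,26,24] → █
    (2,2)@(5, 5): e=[50,10,0] → ·  [on edge]
    (0,3)@(1, 7): e=[10,38,12] → █
    (1,3)@(3, 7): e=[30,30,0] → ·  [on edge]
    (0,4)@(1, 9): e=[10,50,0] → ·  [on edge]
  covered (6 px):
    █ · · · · · · ·
    █ █ · · · · · ·
    █ █ · · · · · ·
    █ · · · · · · ·
    · · · · · · · ·

Answer: "outside"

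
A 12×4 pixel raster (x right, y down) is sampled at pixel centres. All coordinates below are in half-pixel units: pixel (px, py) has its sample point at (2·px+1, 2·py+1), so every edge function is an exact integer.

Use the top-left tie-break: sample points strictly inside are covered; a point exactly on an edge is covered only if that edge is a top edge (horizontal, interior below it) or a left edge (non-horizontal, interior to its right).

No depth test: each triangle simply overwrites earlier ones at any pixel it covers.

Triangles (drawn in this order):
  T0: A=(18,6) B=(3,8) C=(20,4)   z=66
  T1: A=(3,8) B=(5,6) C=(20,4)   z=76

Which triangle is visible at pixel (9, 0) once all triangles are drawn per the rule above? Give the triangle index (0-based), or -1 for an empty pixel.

T0:
  2·area = 26
  edge (18, 6)→(3, 8): d=(-15,2) right/bottom  bias=-1
  edge (3, 8)→(20, 4): d=(17,-4) top-left  bias=+0
  edge (20, 4)→(18, 6): d=(-2,2) right/bottom  bias=-1
    (11,0)@(23, 1): e=[65,-39,0] → .  [on edge]
    (10,1)@(21, 3): e=[39,-13,0] → .  [on edge]
    (8,2)@(17, 5): e=[17,5,4] → X
    (9,2)@(19, 5): e=[13,13,0] → .  [on edge]
    (4,3)@(9, 7): e=[3,7,16] → X
    (5,3)@(11, 7): e=[-1,15,12] → .
    (8,3)@(17, 7): e=[-13,39,0] → .  [on edge]
  covered (2 px):
    . . . . . . . . . . . .
    . . . . . . . . . . . .
    . . . . . . . . X . . .
    . . . . X . . . . . . .
T1:
  2·area = 26
  edge (3, 8)→(5, 6): d=(2,-2) top-left  bias=+0
  edge (5, 6)→(20, 4): d=(15,-2) top-left  bias=+0
  edge (20, 4)→(3, 8): d=(-17,4) right/bottom  bias=-1
    (6,2)@(13, 5): e=[14,1,11] → X
    (7,2)@(15, 5): e=[18,5,3] → X
    (8,2)@(17, 5): e=[22,9,-5] → .
    (2,3)@(5, 7): e=[2,15,9] → X
    (3,3)@(7, 7): e=[6,19,1] → X
    (4,3)@(9, 7): e=[10,23,-7] → .
    (6,3)@(13, 7): e=[18,31,-23] → .
    (7,3)@(15, 7): e=[22,35,-31] → .
  covered (4 px):
    . . . . . . . . . . . .
    . . . . . . . . . . . .
    . . . . . . X X . . . .
    . . X X . . . . . . . .

Z-buffer (winner per pixel, '.' = empty):
  . . . . . . . . . . . .
  . . . . . . . . . . . .
  . . . . . . 1 1 0 . . .
  . . 1 1 0 . . . . . . .

Result: -1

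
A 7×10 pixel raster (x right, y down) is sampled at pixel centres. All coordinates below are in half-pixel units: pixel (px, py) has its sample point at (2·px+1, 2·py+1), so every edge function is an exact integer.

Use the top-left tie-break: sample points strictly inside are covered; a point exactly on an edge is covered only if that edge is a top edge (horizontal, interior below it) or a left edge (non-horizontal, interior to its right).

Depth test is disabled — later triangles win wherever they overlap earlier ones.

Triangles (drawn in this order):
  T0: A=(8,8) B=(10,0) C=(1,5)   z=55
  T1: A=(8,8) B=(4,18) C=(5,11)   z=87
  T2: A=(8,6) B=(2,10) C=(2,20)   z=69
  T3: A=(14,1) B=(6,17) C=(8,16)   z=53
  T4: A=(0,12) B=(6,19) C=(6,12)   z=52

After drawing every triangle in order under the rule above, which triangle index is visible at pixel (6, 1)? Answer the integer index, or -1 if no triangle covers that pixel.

T0:
  2·area = 62  (B↔C swapped to make it positive)
  edge (8, 8)→(1, 5): d=(-7,-3) top-left  bias=+0
  edge (1, 5)→(10, 0): d=(9,-5) top-left  bias=+0
  edge (10, 0)→(8, 8): d=(-2,8) right/bottom  bias=-1
    (4,0)@(9, 1): e=[52,4,6] → #
    (5,0)@(11, 1): e=[58,14,-10] → ·
    (2,1)@(5, 3): e=[26,2,34] → #
    (3,1)@(7, 3): e=[32,12,18] → #
    (5,1)@(11, 3): e=[44,32,-14] → ·
    (0,2)@(1, 5): e=[0,0,62] → #  [on edge]
    (1,2)@(3, 5): e=[6,10,46] → #
    (4,2)@(9, 5): e=[24,40,-2] → ·
    (0,3)@(1, 7): e=[-14,18,58] → ·
    (1,3)@(3, 7): e=[-8,28,42] → ·
    (2,3)@(5, 7): e=[-2,38,26] → ·
    (3,3)@(7, 7): e=[4,48,10] → #
  covered (9 px):
    · · · · # · ·
    · · # # # · ·
    # # # # · · ·
    · · · # · · ·
    · · · · · · ·
    · · · · · · ·
    · · · · · · ·
    · · · · · · ·
    · · · · · · ·
    · · · · · · ·
T1:
  2·area = 18
  edge (8, 8)→(4, 18): d=(-4,10) right/bottom  bias=-1
  edge (4, 18)→(5, 11): d=(1,-7) top-left  bias=+0
  edge (5, 11)→(8, 8): d=(3,-3) top-left  bias=+0
    (6,1)@(13, 3): e=[-30,48,0] → ·  [on edge]
    (5,2)@(11, 5): e=[-18,36,0] → ·  [on edge]
    (4,3)@(9, 7): e=[-6,24,0] → ·  [on edge]
    (3,4)@(7, 9): e=[6,12,0] → #  [on edge]
    (4,4)@(9, 9): e=[-14,26,6] → ·
    (2,5)@(5, 11): e=[18,0,0] → #  [on edge]
    (3,5)@(7, 11): e=[-2,14,6] → ·
    (1,6)@(3, 13): e=[30,-12,0] → ·  [on edge]
    (2,6)@(5, 13): e=[10,2,6] → #
    (3,6)@(7, 13): e=[-10,16,12] → ·
    (0,7)@(1, 15): e=[42,-24,0] → ·  [on edge]
    (2,7)@(5, 15): e=[2,4,12] → #
  covered (4 px):
    · · · · · · ·
    · · · · · · ·
    · · · · · · ·
    · · · · · · ·
    · · · # · · ·
    · · # · · · ·
    · · # · · · ·
    · · # · · · ·
    · · · · · · ·
    · · · · · · ·
T2:
  2·area = 60  (B↔C swapped to make it positive)
  edge (8, 6)→(2, 20): d=(-6,14) right/bottom  bias=-1
  edge (2, 20)→(2, 10): d=(0,-10) top-left  bias=+0
  edge (2, 10)→(8, 6): d=(6,-4) top-left  bias=+0
    (3,3)@(7, 7): e=[8,50,2] → #
    (4,3)@(9, 7): e=[-20,70,10] → ·
    (2,4)@(5, 9): e=[24,30,6] → #
    (3,4)@(7, 9): e=[-4,50,14] → ·
    (1,5)@(3, 11): e=[40,10,10] → #
    (3,5)@(7, 11): e=[-16,50,26] → ·
    (1,6)@(3, 13): e=[28,10,22] → #
    (2,6)@(5, 13): e=[0,30,30] → ·  [on edge]
    (1,7)@(3, 15): e=[16,10,34] → #
    (2,7)@(5, 15): e=[-12,30,42] → ·
    (1,8)@(3, 17): e=[4,10,46] → #
    (2,8)@(5, 17): e=[-24,30,54] → ·
  covered (7 px):
    · · · · · · ·
    · · · · · · ·
    · · · · · · ·
    · · · # · · ·
    · · # · · · ·
    · # # · · · ·
    · # · · · · ·
    · # · · · · ·
    · # · · · · ·
    · · · · · · ·
T3:
  2·area = 24  (B↔C swapped to make it positive)
  edge (14, 1)→(8, 16): d=(-6,15) right/bottom  bias=-1
  edge (8, 16)→(6, 17): d=(-2,1) right/bottom  bias=-1
  edge (6, 17)→(14, 1): d=(8,-16) top-left  bias=+0
    (6,1)@(13, 3): e=[3,21,0] → #  [on edge]
    (6,2)@(13, 5): e=[-9,17,16] → ·
    (5,3)@(11, 7): e=[9,15,0] → #  [on edge]
    (6,3)@(13, 7): e=[-21,13,32] → ·
    (5,4)@(11, 9): e=[-3,11,16] → ·
    (4,5)@(9, 11): e=[15,9,0] → #  [on edge]
    (5,5)@(11, 11): e=[-15,7,32] → ·
    (4,6)@(9, 13): e=[3,5,16] → #
    (5,6)@(11, 13): e=[-27,3,48] → ·
    (3,7)@(7, 15): e=[21,3,0] → #  [on edge]
    (4,7)@(9, 15): e=[-9,1,32] → ·
    (3,8)@(7, 17): e=[9,-1,16] → ·
    (2,9)@(5, 19): e=[27,-3,0] → ·  [on edge]
  covered (5 px):
    · · · · · · ·
    · · · · · · #
    · · · · · · ·
    · · · · · # ·
    · · · · · · ·
    · · · · # · ·
    · · · · # · ·
    · · · # · · ·
    · · · · · · ·
    · · · · · · ·
T4:
  2·area = 42  (B↔C swapped to make it positive)
  edge (0, 12)→(6, 12): d=(6,0) top-left  bias=+0
  edge (6, 12)→(6, 19): d=(0,7) right/bottom  bias=-1
  edge (6, 19)→(0, 12): d=(-6,-7) top-left  bias=+0
    (0,6)@(1, 13): e=[6,35,1] → #
    (1,6)@(3, 13): e=[6,21,15] → #
    (2,6)@(5, 13): e=[6,7,29] → #
    (3,6)@(7, 13): e=[6,-7,43] → ·
    (0,7)@(1, 15): e=[18,35,-11] → ·
    (1,7)@(3, 15): e=[18,21,3] → #
    (3,7)@(7, 15): e=[18,-7,31] → ·
    (1,8)@(3, 17): e=[30,21,-9] → ·
    (2,8)@(5, 17): e=[30,7,5] → #
    (3,8)@(7, 17): e=[30,-7,19] → ·
    (2,9)@(5, 19): e=[42,7,-7] → ·
  covered (6 px):
    · · · · · · ·
    · · · · · · ·
    · · · · · · ·
    · · · · · · ·
    · · · · · · ·
    · · · · · · ·
    # # # · · · ·
    · # # · · · ·
    · · # · · · ·
    · · · · · · ·

Z-buffer (winner per pixel, '.' = empty):
  . . . . 0 . .
  . . 0 0 0 . 3
  0 0 0 0 . . .
  . . . 2 . 3 .
  . . 2 1 . . .
  . 2 2 . 3 . .
  4 4 4 . 3 . .
  . 4 4 3 . . .
  . 2 4 . . . .
  . . . . . . .

Answer: 3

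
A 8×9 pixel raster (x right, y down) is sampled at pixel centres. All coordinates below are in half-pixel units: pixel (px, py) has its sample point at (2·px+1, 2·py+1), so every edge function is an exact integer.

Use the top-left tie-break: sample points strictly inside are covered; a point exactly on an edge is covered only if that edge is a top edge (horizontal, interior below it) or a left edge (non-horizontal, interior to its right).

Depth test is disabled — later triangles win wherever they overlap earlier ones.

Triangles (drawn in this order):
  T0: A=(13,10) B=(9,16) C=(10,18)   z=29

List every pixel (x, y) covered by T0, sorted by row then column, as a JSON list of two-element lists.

T0:
  2·area = 14  (B↔C swapped to make it positive)
  edge (13, 10)→(10, 18): d=(-3,8) right/bottom  bias=-1
  edge (10, 18)→(9, 16): d=(-1,-2) top-left  bias=+0
  edge (9, 16)→(13, 10): d=(4,-6) top-left  bias=+0
    (7,3)@(15, 7): e=[-7,21,0] → .  [on edge]
    (5,6)@(11, 13): e=[7,7,0] → X  [on edge]
    (6,6)@(13, 13): e=[-9,11,12] → .
    (5,7)@(11, 15): e=[1,5,8] → X
    (6,7)@(13, 15): e=[-15,9,20] → .
    (5,8)@(11, 17): e=[-5,3,16] → .
  covered (2 px):
    . . . . . . . .
    . . . . . . . .
    . . . . . . . .
    . . . . . . . .
    . . . . . . . .
    . . . . . . . .
    . . . . . X . .
    . . . . . X . .
    . . . . . . . .

Answer: [[5,6],[5,7]]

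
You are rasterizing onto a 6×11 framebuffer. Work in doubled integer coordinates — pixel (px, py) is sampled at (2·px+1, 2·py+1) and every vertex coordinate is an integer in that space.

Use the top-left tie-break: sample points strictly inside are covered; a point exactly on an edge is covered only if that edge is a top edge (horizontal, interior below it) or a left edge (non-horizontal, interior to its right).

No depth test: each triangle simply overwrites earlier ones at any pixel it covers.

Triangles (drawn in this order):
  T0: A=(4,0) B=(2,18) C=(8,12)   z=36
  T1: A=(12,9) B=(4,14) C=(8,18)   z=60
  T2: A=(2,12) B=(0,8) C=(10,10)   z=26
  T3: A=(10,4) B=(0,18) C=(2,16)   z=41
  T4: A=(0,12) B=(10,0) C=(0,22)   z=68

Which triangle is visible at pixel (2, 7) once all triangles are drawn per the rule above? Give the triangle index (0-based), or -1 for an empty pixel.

T0:
  2·area = 96  (B↔C swapped to make it positive)
  edge (4, 0)→(8, 12): d=(4,12) right/bottom  bias=-1
  edge (8, 12)→(2, 18): d=(-6,6) right/bottom  bias=-1
  edge (2, 18)→(4, 0): d=(2,-18) top-left  bias=+0
    (2,1)@(5, 3): e=[0,72,24] → .  [on edge]
    (2,2)@(5, 5): e=[8,60,28] → X
    (3,2)@(7, 5): e=[-16,48,64] → .
    (2,3)@(5, 7): e=[16,48,32] → X
    (3,3)@(7, 7): e=[-8,36,68] → .
    (1,4)@(3, 9): e=[48,48,0] → X  [on edge]
    (3,4)@(7, 9): e=[0,24,72] → .  [on edge]
    (5,4)@(11, 9): e=[-48,0,144] → .  [on edge]
    (1,5)@(3, 11): e=[56,36,4] → X
    (3,5)@(7, 11): e=[8,12,76] → X
    (4,5)@(9, 11): e=[-16,0,112] → .  [on edge]
    (1,6)@(3, 13): e=[64,24,8] → X
    (3,6)@(7, 13): e=[16,0,80] → .  [on edge]
    (2,7)@(5, 15): e=[48,0,48] → .  [on edge]
    (4,7)@(9, 15): e=[0,-24,120] → .  [on edge]
    (1,8)@(3, 17): e=[80,0,16] → .  [on edge]
    (0,9)@(1, 19): e=[112,0,-16] → .  [on edge]
    (5,10)@(11, 21): e=[0,-72,168] → .  [on edge]
  covered (10 px):
    . . . . . .
    . . . . . .
    . . X . . .
    . . X . . .
    . X X . . .
    . X X X . .
    . X X . . .
    . X . . . .
    . . . . . .
    . . . . . .
    . . . . . .
T1:
  2·area = 52  (B↔C swapped to make it positive)
  edge (12, 9)→(8, 18): d=(-4,9) right/bottom  bias=-1
  edge (8, 18)→(4, 14): d=(-4,-4) top-left  bias=+0
  edge (4, 14)→(12, 9): d=(8,-5) top-left  bias=+0
    (0,5)@(1, 11): e=[91,0,-39] → .  [on edge]
    (4,5)@(9, 11): e=[19,32,1] → X
    (5,5)@(11, 11): e=[1,40,11] → X
    (1,6)@(3, 13): e=[65,0,-13] → .  [on edge]
    (3,6)@(7, 13): e=[29,16,7] → X
    (5,6)@(11, 13): e=[-7,32,27] → .
    (2,7)@(5, 15): e=[39,0,13] → X  [on edge]
    (5,7)@(11, 15): e=[-15,24,43] → .
    (2,8)@(5, 17): e=[31,-8,29] → .
    (3,8)@(7, 17): e=[13,0,39] → X  [on edge]
    (4,8)@(9, 17): e=[-5,8,49] → .
    (3,9)@(7, 19): e=[5,-8,55] → .
    (4,9)@(9, 19): e=[-13,0,65] → .  [on edge]
    (5,10)@(11, 21): e=[-39,0,91] → .  [on edge]
  covered (8 px):
    . . . . . .
    . . . . . .
    . . . . . .
    . . . . . .
    . . . . . .
    . . . . X X
    . . . X X .
    . . X X X .
    . . . X . .
    . . . . . .
    . . . . . .
T2:
  2·area = 36
  edge (2, 12)→(0, 8): d=(-2,-4) top-left  bias=+0
  edge (0, 8)→(10, 10): d=(10,2) right/bottom  bias=-1
  edge (10, 10)→(2, 12): d=(-8,2) right/bottom  bias=-1
    (0,4)@(1, 9): e=[2,8,26] → X
    (1,4)@(3, 9): e=[10,4,22] → X
    (2,4)@(5, 9): e=[18,0,18] → .  [on edge]
    (0,5)@(1, 11): e=[-2,28,10] → .
    (1,5)@(3, 11): e=[6,24,6] → X
    (2,5)@(5, 11): e=[14,20,2] → X
    (3,5)@(7, 11): e=[22,16,-2] → .
    (1,6)@(3, 13): e=[2,44,-10] → .
    (2,6)@(5, 13): e=[10,40,-14] → .
  covered (4 px):
    . . . . . .
    . . . . . .
    . . . . . .
    . . . . . .
    X X . . . .
    . X X . . .
    . . . . . .
    . . . . . .
    . . . . . .
    . . . . . .
    . . . . . .
T3:
  2·area = 8  (B↔C swapped to make it positive)
  edge (10, 4)→(2, 16): d=(-8,12) right/bottom  bias=-1
  edge (2, 16)→(0, 18): d=(-2,2) right/bottom  bias=-1
  edge (0, 18)→(10, 4): d=(10,-14) top-left  bias=+0
    (5,3)@(11, 7): e=[-36,0,44] → .  [on edge]
    (4,4)@(9, 9): e=[-28,0,36] → .  [on edge]
    (2,5)@(5, 11): e=[4,4,0] → X  [on edge]
    (3,5)@(7, 11): e=[-20,0,28] → .  [on edge]
    (2,6)@(5, 13): e=[-12,0,20] → .  [on edge]
    (1,7)@(3, 15): e=[-4,0,12] → .  [on edge]
    (0,8)@(1, 17): e=[4,0,4] → .  [on edge]
  covered (1 px):
    . . . . . .
    . . . . . .
    . . . . . .
    . . . . . .
    . . . . . .
    . . X . . .
    . . . . . .
    . . . . . .
    . . . . . .
    . . . . . .
    . . . . . .
T4:
  2·area = 100
  edge (0, 12)→(10, 0): d=(10,-12) top-left  bias=+0
  edge (10, 0)→(0, 22): d=(-10,22) right/bottom  bias=-1
  edge (0, 22)→(0, 12): d=(0,-10) top-left  bias=+0
    (3,2)@(7, 5): e=[14,16,70] → X
    (4,2)@(9, 5): e=[38,-28,90] → .
    (2,3)@(5, 7): e=[10,40,50] → X
    (3,3)@(7, 7): e=[34,-4,70] → .
    (1,4)@(3, 9): e=[6,64,30] → X
    (3,4)@(7, 9): e=[54,-24,70] → .
    (0,5)@(1, 11): e=[2,88,10] → X
    (2,5)@(5, 11): e=[50,0,50] → .  [on edge]
    (0,6)@(1, 13): e=[22,68,10] → X
    (2,6)@(5, 13): e=[70,-20,50] → .
    (0,7)@(1, 15): e=[42,48,10] → X
    (2,7)@(5, 15): e=[90,-40,50] → .
  covered (12 px):
    . . . . . .
    . . . . . .
    . . . X . .
    . . X . . .
    . X X . . .
    X X . . . .
    X X . . . .
    X X . . . .
    X . . . . .
    X . . . . .
    . . . . . .

Z-buffer (winner per pixel, '.' = empty):
  . . . . . .
  . . . . . .
  . . 0 4 . .
  . . 4 . . .
  2 4 4 . . .
  4 4 3 0 1 1
  4 4 0 1 1 .
  4 4 1 1 1 .
  4 . . 1 . .
  4 . . . . .
  . . . . . .

Result: 1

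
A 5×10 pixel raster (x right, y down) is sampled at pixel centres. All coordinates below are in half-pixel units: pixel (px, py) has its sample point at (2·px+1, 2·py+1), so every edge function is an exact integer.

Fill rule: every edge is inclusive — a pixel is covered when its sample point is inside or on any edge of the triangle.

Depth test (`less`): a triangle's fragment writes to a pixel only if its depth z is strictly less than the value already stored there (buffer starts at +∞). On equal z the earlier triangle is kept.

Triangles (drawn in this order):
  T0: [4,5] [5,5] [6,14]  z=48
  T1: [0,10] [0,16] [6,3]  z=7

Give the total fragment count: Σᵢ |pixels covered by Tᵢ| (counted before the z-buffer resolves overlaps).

T0:
  2·area = 9
  edge (4, 5)→(5, 5): d=(1,0) inclusive
  edge (5, 5)→(6, 14): d=(1,9) inclusive
  edge (6, 14)→(4, 5): d=(-2,-9) inclusive
    (0,2)@(1, 5): e=[0,36,-27] → ·  [on edge]
    (1,2)@(3, 5): e=[0,18,-9] → ·  [on edge]
    (2,2)@(5, 5): e=[0,0,9] → █  [on edge]
    (3,2)@(7, 5): e=[0,-18,27] → ·  [on edge]
    (4,2)@(9, 5): e=[0,-36,45] → ·  [on edge]
    (2,3)@(5, 7): e=[2,2,5] → █
    (3,3)@(7, 7): e=[2,-16,23] → ·
    (2,4)@(5, 9): e=[4,4,1] → █
    (3,4)@(7, 9): e=[4,-14,19] → ·
    (2,5)@(5, 11): e=[6,6,-3] → ·
  covered (3 px):
    · · · · ·
    · · · · ·
    · · █ · ·
    · · █ · ·
    · · █ · ·
    · · · · ·
    · · · · ·
    · · · · ·
    · · · · ·
    · · · · ·
T1:
  2·area = 36  (B↔C swapped to make it positive)
  edge (0, 10)→(6, 3): d=(6,-7) inclusive
  edge (6, 3)→(0, 16): d=(-6,13) inclusive
  edge (0, 16)→(0, 10): d=(0,-6) inclusive
    (2,2)@(5, 5): e=[5,1,30] → █
    (3,2)@(7, 5): e=[19,-25,42] → ·
    (1,3)@(3, 7): e=[3,15,18] → █
    (2,3)@(5, 7): e=[17,-11,30] → ·
    (0,4)@(1, 9): e=[1,29,6] → █
    (2,4)@(5, 9): e=[29,-23,30] → ·
    (0,5)@(1, 11): e=[13,17,6] → █
    (1,5)@(3, 11): e=[27,-9,18] → ·
    (0,6)@(1, 13): e=[25,5,6] → █
    (1,6)@(3, 13): e=[39,-21,18] → ·
    (0,7)@(1, 15): e=[37,-7,6] → ·
  covered (6 px):
    · · · · ·
    · · · · ·
    · · █ · ·
    · █ · · ·
    █ █ · · ·
    █ · · · ·
    █ · · · ·
    · · · · ·
    · · · · ·
    · · · · ·

Result: 9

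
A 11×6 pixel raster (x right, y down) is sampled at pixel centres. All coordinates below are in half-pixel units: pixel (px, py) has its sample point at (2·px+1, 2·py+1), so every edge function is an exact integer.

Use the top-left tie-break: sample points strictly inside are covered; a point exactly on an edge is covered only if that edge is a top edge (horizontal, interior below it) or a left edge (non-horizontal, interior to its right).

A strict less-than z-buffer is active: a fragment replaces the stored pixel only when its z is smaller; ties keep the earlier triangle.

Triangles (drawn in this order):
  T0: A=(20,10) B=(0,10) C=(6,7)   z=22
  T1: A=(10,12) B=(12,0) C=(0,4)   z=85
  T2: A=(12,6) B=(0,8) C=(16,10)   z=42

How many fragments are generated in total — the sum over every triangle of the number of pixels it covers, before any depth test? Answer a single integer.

T0:
  2·area = 60
  edge (20, 10)→(0, 10): d=(-20,0) right/bottom  bias=-1
  edge (0, 10)→(6, 7): d=(6,-3) top-left  bias=+0
  edge (6, 7)→(20, 10): d=(14,3) right/bottom  bias=-1
    (1,4)@(3, 9): e=[20,3,37] → █
    (2,4)@(5, 9): e=[20,9,31] → █
    (3,4)@(7, 9): e=[20,15,25] → █
    (4,4)@(9, 9): e=[20,21,19] → █
    (5,4)@(11, 9): e=[20,27,13] → █
    (6,4)@(13, 9): e=[20,33,7] → █
    (7,4)@(15, 9): e=[20,39,1] → █
    (8,4)@(17, 9): e=[20,45,-5] → ·
    (1,5)@(3, 11): e=[-20,15,65] → ·
    (2,5)@(5, 11): e=[-20,21,59] → ·
    (3,5)@(7, 11): e=[-20,27,53] → ·
    (4,5)@(9, 11): e=[-20,33,47] → ·
  covered (7 px):
    · · · · · · · · · · ·
    · · · · · · · · · · ·
    · · · · · · · · · · ·
    · · · · · · · · · · ·
    · █ █ █ █ █ █ █ · · ·
    · · · · · · · · · · ·
T1:
  2·area = 136  (B↔C swapped to make it positive)
  edge (10, 12)→(0, 4): d=(-10,-8) top-left  bias=+0
  edge (0, 4)→(12, 0): d=(12,-4) top-left  bias=+0
  edge (12, 0)→(10, 12): d=(-2,12) right/bottom  bias=-1
    (4,0)@(9, 1): e=[102,0,34] → █  [on edge]
    (5,0)@(11, 1): e=[118,8,10] → █
    (6,0)@(13, 1): e=[134,16,-14] → ·
    (1,1)@(3, 3): e=[34,0,102] → █  [on edge]
    (2,1)@(5, 3): e=[50,8,78] → █
    (3,1)@(7, 3): e=[66,16,54] → █
    (6,1)@(13, 3): e=[114,40,-18] → ·
    (1,2)@(3, 5): e=[14,24,98] → █
    (6,2)@(13, 5): e=[94,64,-22] → ·
    (1,3)@(3, 7): e=[-6,48,94] → ·
    (2,3)@(5, 7): e=[10,56,70] → █
    (5,3)@(11, 7): e=[58,80,-2] → ·
  covered (18 px):
    · · · · █ █ · · · · ·
    · █ █ █ █ █ · · · · ·
    · █ █ █ █ █ · · · · ·
    · · █ █ █ · · · · · ·
    · · · █ █ · · · · · ·
    · · · · █ · · · · · ·
T2:
  2·area = 56  (B↔C swapped to make it positive)
  edge (12, 6)→(16, 10): d=(4,4) right/bottom  bias=-1
  edge (16, 10)→(0, 8): d=(-16,-2) top-left  bias=+0
  edge (0, 8)→(12, 6): d=(12,-2) top-left  bias=+0
    (3,0)@(7, 1): e=[0,126,-70] → ·  [on edge]
    (4,1)@(9, 3): e=[0,98,-42] → ·  [on edge]
    (5,2)@(11, 5): e=[0,70,-14] → ·  [on edge]
    (3,3)@(7, 7): e=[24,30,2] → █
    (4,3)@(9, 7): e=[16,34,6] → █
    (5,3)@(11, 7): e=[8,38,10] → █
    (6,3)@(13, 7): e=[0,42,14] → ·  [on edge]
    (3,4)@(7, 9): e=[32,-2,26] → ·
    (4,4)@(9, 9): e=[24,2,30] → █
    (6,4)@(13, 9): e=[8,10,38] → █
    (7,4)@(15, 9): e=[0,14,42] → ·  [on edge]
    (4,5)@(9, 11): e=[32,-30,54] → ·
    (8,5)@(17, 11): e=[0,-14,70] → ·  [on edge]
  covered (6 px):
    · · · · · · · · · · ·
    · · · · · · · · · · ·
    · · · · · · · · · · ·
    · · · █ █ █ · · · · ·
    · · · · █ █ █ · · · ·
    · · · · · · · · · · ·

Result: 31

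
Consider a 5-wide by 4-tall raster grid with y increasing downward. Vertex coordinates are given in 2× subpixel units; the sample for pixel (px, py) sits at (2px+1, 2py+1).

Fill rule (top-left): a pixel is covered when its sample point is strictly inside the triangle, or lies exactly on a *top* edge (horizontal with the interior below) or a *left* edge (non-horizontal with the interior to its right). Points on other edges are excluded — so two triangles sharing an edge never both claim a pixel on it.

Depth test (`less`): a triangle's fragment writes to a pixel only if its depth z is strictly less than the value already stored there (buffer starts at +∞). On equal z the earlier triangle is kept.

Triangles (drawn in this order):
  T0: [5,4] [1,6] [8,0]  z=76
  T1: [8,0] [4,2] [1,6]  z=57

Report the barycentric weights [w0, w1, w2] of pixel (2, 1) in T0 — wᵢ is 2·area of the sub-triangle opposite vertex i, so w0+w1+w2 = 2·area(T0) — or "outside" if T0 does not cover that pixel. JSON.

T0:
  2·area = 10
  edge (5, 4)→(1, 6): d=(-4,2) right/bottom  bias=-1
  edge (1, 6)→(8, 0): d=(7,-6) top-left  bias=+0
  edge (8, 0)→(5, 4): d=(-3,4) right/bottom  bias=-1
    (3,0)@(7, 1): e=[8,1,1] → X
    (4,0)@(9, 1): e=[4,13,-7] → .
    (2,1)@(5, 3): e=[4,3,3] → X
    (3,1)@(7, 3): e=[0,15,-5] → .  [on edge]
    (1,2)@(3, 5): e=[0,5,5] → .  [on edge]
    (2,2)@(5, 5): e=[-4,17,-3] → .
  covered (2 px):
    . . . X .
    . . X . .
    . . . . .
    . . . . .
T1:
  2·area = 10  (B↔C swapped to make it positive)
  edge (8, 0)→(1, 6): d=(-7,6) right/bottom  bias=-1
  edge (1, 6)→(4, 2): d=(3,-4) top-left  bias=+0
  edge (4, 2)→(8, 0): d=(4,-2) top-left  bias=+0
  covered (0 px):
    . . . . .
    . . . . .
    . . . . .
    . . . . .

Result: [3,3,4]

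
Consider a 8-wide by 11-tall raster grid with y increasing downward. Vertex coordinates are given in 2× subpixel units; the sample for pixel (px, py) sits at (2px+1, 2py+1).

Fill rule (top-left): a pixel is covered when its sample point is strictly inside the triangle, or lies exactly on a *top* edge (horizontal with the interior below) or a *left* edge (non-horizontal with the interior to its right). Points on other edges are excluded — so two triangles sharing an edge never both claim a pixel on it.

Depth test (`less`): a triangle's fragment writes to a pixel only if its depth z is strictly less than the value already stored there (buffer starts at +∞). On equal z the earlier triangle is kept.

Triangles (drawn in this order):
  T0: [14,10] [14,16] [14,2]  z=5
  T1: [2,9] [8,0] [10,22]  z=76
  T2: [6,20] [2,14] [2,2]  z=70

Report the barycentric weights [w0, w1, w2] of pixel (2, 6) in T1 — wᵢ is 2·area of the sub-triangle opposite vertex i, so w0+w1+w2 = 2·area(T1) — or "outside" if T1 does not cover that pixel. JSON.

T0:
  degenerate (2·area = 0) — covers nothing
T1:
  2·area = 150
  edge (2, 9)→(8, 0): d=(6,-9) top-left  bias=+0
  edge (8, 0)→(10, 22): d=(2,22) right/bottom  bias=-1
  edge (10, 22)→(2, 9): d=(-8,-13) top-left  bias=+0
    (3,1)@(7, 3): e=[9,28,113] → X
    (4,1)@(9, 3): e=[27,-16,139] → .
    (2,2)@(5, 5): e=[3,76,71] → X
    (4,2)@(9, 5): e=[39,-12,123] → .
    (2,3)@(5, 7): e=[15,80,55] → X
    (4,3)@(9, 7): e=[51,-8,107] → .
    (1,4)@(3, 9): e=[9,128,13] → X
    (4,4)@(9, 9): e=[63,-4,91] → .
    (1,5)@(3, 11): e=[21,132,-3] → .
    (2,5)@(5, 11): e=[39,88,23] → X
    (4,5)@(9, 11): e=[75,0,75] → .  [on edge]
    (2,6)@(5, 13): e=[51,92,7] → X
  covered (18 px):
    . . . . . . . .
    . . . X . . . .
    . . X X . . . .
    . . X X . . . .
    . X X X . . . .
    . . X X . . . .
    . . X X X . . .
    . . . X X . . .
    . . . X X . . .
    . . . . X . . .
    . . . . . . . .
T2:
  2·area = 48
  edge (6, 20)→(2, 14): d=(-4,-6) top-left  bias=+0
  edge (2, 14)→(2, 2): d=(0,-12) top-left  bias=+0
  edge (2, 2)→(6, 20): d=(4,18) right/bottom  bias=-1
    (1,3)@(3, 7): e=[34,12,2] → X
    (2,3)@(5, 7): e=[46,36,-34] → .
    (1,4)@(3, 9): e=[26,12,10] → X
    (2,4)@(5, 9): e=[38,36,-26] → .
    (1,5)@(3, 11): e=[18,12,18] → X
    (2,5)@(5, 11): e=[30,36,-18] → .
    (1,6)@(3, 13): e=[10,12,26] → X
    (2,6)@(5, 13): e=[22,36,-10] → .
    (1,7)@(3, 15): e=[2,12,34] → X
    (2,7)@(5, 15): e=[14,36,-2] → .
    (1,8)@(3, 17): e=[-6,12,42] → .
    (2,8)@(5, 17): e=[6,36,6] → X
  covered (6 px):
    . . . . . . . .
    . . . . . . . .
    . . . . . . . .
    . X . . . . . .
    . X . . . . . .
    . X . . . . . .
    . X . . . . . .
    . X . . . . . .
    . . X . . . . .
    . . . . . . . .
    . . . . . . . .

Final: [92,7,51]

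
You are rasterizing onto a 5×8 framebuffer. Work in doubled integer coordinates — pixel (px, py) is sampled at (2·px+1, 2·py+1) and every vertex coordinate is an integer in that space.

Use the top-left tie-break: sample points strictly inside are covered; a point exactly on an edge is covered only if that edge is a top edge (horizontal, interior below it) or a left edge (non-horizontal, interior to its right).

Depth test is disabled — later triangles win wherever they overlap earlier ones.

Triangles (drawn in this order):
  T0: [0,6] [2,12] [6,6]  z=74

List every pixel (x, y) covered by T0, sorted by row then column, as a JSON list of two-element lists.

T0:
  2·area = 36  (B↔C swapped to make it positive)
  edge (0, 6)→(6, 6): d=(6,0) top-left  bias=+0
  edge (6, 6)→(2, 12): d=(-4,6) right/bottom  bias=-1
  edge (2, 12)→(0, 6): d=(-2,-6) top-left  bias=+0
    (0,3)@(1, 7): e=[6,26,4] → #
    (1,3)@(3, 7): e=[6,14,16] → #
    (2,3)@(5, 7): e=[6,2,28] → #
    (3,3)@(7, 7): e=[6,-10,40] → ·
    (0,4)@(1, 9): e=[18,18,0] → #  [on edge]
    (2,4)@(5, 9): e=[18,-6,24] → ·
    (0,5)@(1, 11): e=[30,10,-4] → ·
    (1,5)@(3, 11): e=[30,-2,8] → ·
    (1,7)@(3, 15): e=[54,-18,0] → ·  [on edge]
  covered (5 px):
    · · · · ·
    · · · · ·
    · · · · ·
    # # # · ·
    # # · · ·
    · · · · ·
    · · · · ·
    · · · · ·

Answer: [[0,3],[1,3],[2,3],[0,4],[1,4]]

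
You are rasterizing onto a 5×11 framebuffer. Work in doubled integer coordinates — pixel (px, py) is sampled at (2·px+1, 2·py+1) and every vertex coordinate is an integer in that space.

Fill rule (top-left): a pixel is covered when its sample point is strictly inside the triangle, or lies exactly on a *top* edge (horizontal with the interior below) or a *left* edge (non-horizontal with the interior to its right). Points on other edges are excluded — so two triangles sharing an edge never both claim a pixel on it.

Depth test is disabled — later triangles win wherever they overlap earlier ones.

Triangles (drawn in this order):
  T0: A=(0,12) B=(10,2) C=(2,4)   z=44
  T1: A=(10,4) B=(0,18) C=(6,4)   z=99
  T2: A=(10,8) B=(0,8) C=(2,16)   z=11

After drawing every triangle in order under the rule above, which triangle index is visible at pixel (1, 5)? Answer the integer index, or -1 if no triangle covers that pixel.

T0:
  2·area = 60  (B↔C swapped to make it positive)
  edge (0, 12)→(2, 4): d=(2,-8) top-left  bias=+0
  edge (2, 4)→(10, 2): d=(8,-2) top-left  bias=+0
  edge (10, 2)→(0, 12): d=(-10,10) right/bottom  bias=-1
    (3,1)@(7, 3): e=[38,2,20] → █
    (4,1)@(9, 3): e=[54,6,0] → ·  [on edge]
    (1,2)@(3, 5): e=[10,10,40] → █
    (2,2)@(5, 5): e=[26,14,20] → █
    (3,2)@(7, 5): e=[42,18,0] → ·  [on edge]
    (1,3)@(3, 7): e=[14,26,20] → █
    (2,3)@(5, 7): e=[30,30,0] → ·  [on edge]
    (0,4)@(1, 9): e=[2,38,20] → █
    (1,4)@(3, 9): e=[18,42,0] → ·  [on edge]
    (0,5)@(1, 11): e=[6,54,0] → ·  [on edge]
  covered (5 px):
    · · · · ·
    · · · █ ·
    · █ █ · ·
    · █ · · ·
    █ · · · ·
    · · · · ·
    · · · · ·
    · · · · ·
    · · · · ·
    · · · · ·
    · · · · ·
T1:
  2·area = 56
  edge (10, 4)→(0, 18): d=(-10,14) right/bottom  bias=-1
  edge (0, 18)→(6, 4): d=(6,-14) top-left  bias=+0
  edge (6, 4)→(10, 4): d=(4,0) top-left  bias=+0
    (3,2)@(7, 5): e=[32,20,4] → █
    (4,2)@(9, 5): e=[4,48,4] → █
    (2,3)@(5, 7): e=[40,4,12] → █
    (4,3)@(9, 7): e=[-16,60,12] → ·
    (2,4)@(5, 9): e=[20,16,20] → █
    (3,4)@(7, 9): e=[-8,44,20] → ·
    (1,5)@(3, 11): e=[28,0,28] → █  [on edge]
    (2,5)@(5, 11): e=[0,28,28] → ·  [on edge]
    (1,6)@(3, 13): e=[8,12,36] → █
    (2,6)@(5, 13): e=[-20,40,36] → ·
    (1,7)@(3, 15): e=[-12,24,44] → ·
  covered (7 px):
    · · · · ·
    · · · · ·
    · · · █ █
    · · █ █ ·
    · · █ · ·
    · █ · · ·
    · █ · · ·
    · · · · ·
    · · · · ·
    · · · · ·
    · · · · ·
T2:
  2·area = 80  (B↔C swapped to make it positive)
  edge (10, 8)→(2, 16): d=(-8,8) right/bottom  bias=-1
  edge (2, 16)→(0, 8): d=(-2,-8) top-left  bias=+0
  edge (0, 8)→(10, 8): d=(10,0) top-left  bias=+0
    (0,4)@(1, 9): e=[64,6,10] → █
    (1,4)@(3, 9): e=[48,22,10] → █
    (2,4)@(5, 9): e=[32,38,10] → █
    (3,4)@(7, 9): e=[16,54,10] → █
    (4,4)@(9, 9): e=[0,70,10] → ·  [on edge]
    (0,5)@(1, 11): e=[48,2,30] → █
    (3,5)@(7, 11): e=[0,50,30] → ·  [on edge]
    (0,6)@(1, 13): e=[32,-2,50] → ·
    (1,6)@(3, 13): e=[16,14,50] → █
    (2,6)@(5, 13): e=[0,30,50] → ·  [on edge]
    (1,7)@(3, 15): e=[0,10,70] → ·  [on edge]
    (0,8)@(1, 17): e=[0,-10,90] → ·  [on edge]
  covered (8 px):
    · · · · ·
    · · · · ·
    · · · · ·
    · · · · ·
    █ █ █ █ ·
    █ █ █ · ·
    · █ · · ·
    · · · · ·
    · · · · ·
    · · · · ·
    · · · · ·

Z-buffer (winner per pixel, '.' = empty):
  . . . . .
  . . . 0 .
  . 0 0 1 1
  . 0 1 1 .
  2 2 2 2 .
  2 2 2 . .
  . 2 . . .
  . . . . .
  . . . . .
  . . . . .
  . . . . .

Final: 2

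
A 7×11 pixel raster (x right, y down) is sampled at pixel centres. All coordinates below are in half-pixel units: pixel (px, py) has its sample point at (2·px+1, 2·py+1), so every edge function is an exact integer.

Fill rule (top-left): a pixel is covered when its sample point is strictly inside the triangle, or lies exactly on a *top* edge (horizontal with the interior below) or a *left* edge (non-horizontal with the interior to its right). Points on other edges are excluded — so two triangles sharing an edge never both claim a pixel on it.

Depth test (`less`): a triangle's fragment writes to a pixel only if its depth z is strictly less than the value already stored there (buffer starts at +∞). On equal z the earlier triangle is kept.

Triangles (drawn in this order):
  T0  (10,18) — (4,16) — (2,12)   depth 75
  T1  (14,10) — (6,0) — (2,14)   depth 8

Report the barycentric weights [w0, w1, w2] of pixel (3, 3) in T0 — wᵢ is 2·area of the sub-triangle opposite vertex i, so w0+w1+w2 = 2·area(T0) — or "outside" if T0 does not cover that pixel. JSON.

T0:
  2·area = 20
  edge (10, 18)→(4, 16): d=(-6,-2) top-left  bias=+0
  edge (4, 16)→(2, 12): d=(-2,-4) top-left  bias=+0
  edge (2, 12)→(10, 18): d=(8,6) right/bottom  bias=-1
    (1,6)@(3, 13): e=[16,2,2] → █
    (2,6)@(5, 13): e=[20,10,-10] → ·
    (0,7)@(1, 15): e=[0,-10,30] → ·  [on edge]
    (1,7)@(3, 15): e=[4,-2,18] → ·
    (2,7)@(5, 15): e=[8,6,6] → █
    (3,7)@(7, 15): e=[12,14,-6] → ·
    (2,8)@(5, 17): e=[-4,2,22] → ·
    (3,8)@(7, 17): e=[0,10,10] → █  [on edge]
    (4,8)@(9, 17): e=[4,18,-2] → ·
    (3,9)@(7, 19): e=[-12,6,26] → ·
    (6,9)@(13, 19): e=[0,30,-10] → ·  [on edge]
  covered (3 px):
    · · · · · · ·
    · · · · · · ·
    · · · · · · ·
    · · · · · · ·
    · · · · · · ·
    · · · · · · ·
    · █ · · · · ·
    · · █ · · · ·
    · · · █ · · ·
    · · · · · · ·
    · · · · · · ·
T1:
  2·area = 152  (B↔C swapped to make it positive)
  edge (14, 10)→(2, 14): d=(-12,4) right/bottom  bias=-1
  edge (2, 14)→(6, 0): d=(4,-14) top-left  bias=+0
  edge (6, 0)→(14, 10): d=(8,10) right/bottom  bias=-1
    (3,1)@(7, 3): e=[112,26,14] → █
    (4,1)@(9, 3): e=[104,54,-6] → ·
    (2,2)@(5, 5): e=[96,6,50] → █
    (4,2)@(9, 5): e=[80,62,10] → █
    (5,2)@(11, 5): e=[72,90,-10] → ·
    (2,3)@(5, 7): e=[72,14,66] → █
    (5,3)@(11, 7): e=[48,98,6] → █
    (6,3)@(13, 7): e=[40,126,-14] → ·
    (2,4)@(5, 9): e=[48,22,82] → █
    (6,4)@(13, 9): e=[16,134,2] → █
    (1,5)@(3, 11): e=[32,2,118] → █
    (5,5)@(11, 11): e=[0,114,38] → ·  [on edge]
    (2,6)@(5, 13): e=[0,38,114] → ·  [on edge]
  covered (18 px):
    · · · · · · ·
    · · · █ · · ·
    · · █ █ █ · ·
    · · █ █ █ █ ·
    · · █ █ █ █ █
    · █ █ █ █ · ·
    · █ · · · · ·
    · · · · · · ·
    · · · · · · ·
    · · · · · · ·
    · · · · · · ·

Result: "outside"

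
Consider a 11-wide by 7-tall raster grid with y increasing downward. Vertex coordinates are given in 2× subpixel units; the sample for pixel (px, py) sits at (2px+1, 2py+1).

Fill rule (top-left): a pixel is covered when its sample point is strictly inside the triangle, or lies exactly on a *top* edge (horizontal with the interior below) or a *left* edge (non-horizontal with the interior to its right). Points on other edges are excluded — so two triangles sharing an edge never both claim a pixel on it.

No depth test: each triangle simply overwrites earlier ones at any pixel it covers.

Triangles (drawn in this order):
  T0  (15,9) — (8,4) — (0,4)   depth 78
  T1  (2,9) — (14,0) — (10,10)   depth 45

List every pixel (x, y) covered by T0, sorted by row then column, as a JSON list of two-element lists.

T0:
  2·area = 40  (B↔C swapped to make it positive)
  edge (15, 9)→(0, 4): d=(-15,-5) top-left  bias=+0
  edge (0, 4)→(8, 4): d=(8,0) top-left  bias=+0
  edge (8, 4)→(15, 9): d=(7,5) right/bottom  bias=-1
    (1,2)@(3, 5): e=[0,8,32] → █  [on edge]
    (2,2)@(5, 5): e=[10,8,22] → █
    (3,2)@(7, 5): e=[20,8,12] → █
    (4,2)@(9, 5): e=[30,8,2] → █
    (5,2)@(11, 5): e=[40,8,-8] → ·
    (1,3)@(3, 7): e=[-30,24,46] → ·
    (2,3)@(5, 7): e=[-20,24,36] → ·
    (3,3)@(7, 7): e=[-10,24,26] → ·
    (4,3)@(9, 7): e=[0,24,16] → █  [on edge]
    (5,3)@(11, 7): e=[10,24,6] → █
    (6,3)@(13, 7): e=[20,24,-4] → ·
    (4,4)@(9, 9): e=[-30,40,30] → ·
    (7,4)@(15, 9): e=[0,40,0] → ·  [on edge]
    (10,5)@(21, 11): e=[0,56,-16] → ·  [on edge]
  covered (6 px):
    · · · · · · · · · · ·
    · · · · · · · · · · ·
    · █ █ █ █ · · · · · ·
    · · · · █ █ · · · · ·
    · · · · · · · · · · ·
    · · · · · · · · · · ·
    · · · · · · · · · · ·
T1:
  2·area = 84
  edge (2, 9)→(14, 0): d=(12,-9) top-left  bias=+0
  edge (14, 0)→(10, 10): d=(-4,10) right/bottom  bias=-1
  edge (10, 10)→(2, 9): d=(-8,-1) top-left  bias=+0
    (6,0)@(13, 1): e=[3,6,75] → █
    (7,0)@(15, 1): e=[21,-14,77] → ·
    (5,1)@(11, 3): e=[9,18,57] → █
    (6,1)@(13, 3): e=[27,-2,59] → ·
    (4,2)@(9, 5): e=[15,30,39] → █
    (6,2)@(13, 5): e=[51,-10,43] → ·
    (2,3)@(5, 7): e=[3,62,19] → █
    (3,3)@(7, 7): e=[21,42,21] → █
    (6,3)@(13, 7): e=[75,-18,27] → ·
    (1,4)@(3, 9): e=[9,74,1] → █
    (5,4)@(11, 9): e=[81,-6,9] → ·
    (1,5)@(3, 11): e=[33,66,-15] → ·
  covered (12 px):
    · · · · · · █ · · · ·
    · · · · · █ · · · · ·
    · · · · █ █ · · · · ·
    · · █ █ █ █ · · · · ·
    · █ █ █ █ · · · · · ·
    · · · · · · · · · · ·
    · · · · · · · · · · ·

Result: [[1,2],[2,2],[3,2],[4,2],[4,3],[5,3]]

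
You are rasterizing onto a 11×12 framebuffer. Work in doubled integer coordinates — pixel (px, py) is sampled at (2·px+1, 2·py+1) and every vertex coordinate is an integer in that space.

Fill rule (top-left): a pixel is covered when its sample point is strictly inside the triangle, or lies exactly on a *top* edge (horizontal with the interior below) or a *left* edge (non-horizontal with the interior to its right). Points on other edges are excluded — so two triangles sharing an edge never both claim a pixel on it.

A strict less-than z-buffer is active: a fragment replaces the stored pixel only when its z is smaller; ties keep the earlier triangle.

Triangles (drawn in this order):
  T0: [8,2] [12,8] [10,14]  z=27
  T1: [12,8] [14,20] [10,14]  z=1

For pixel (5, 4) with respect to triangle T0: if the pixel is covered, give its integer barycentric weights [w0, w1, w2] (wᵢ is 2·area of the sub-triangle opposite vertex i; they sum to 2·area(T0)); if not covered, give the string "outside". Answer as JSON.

T0:
  2·area = 36
  edge (8, 2)→(12, 8): d=(4,6) right/bottom  bias=-1
  edge (12, 8)→(10, 14): d=(-2,6) right/bottom  bias=-1
  edge (10, 14)→(8, 2): d=(-2,-12) top-left  bias=+0
    (4,2)@(9, 5): e=[6,24,6] → █
    (5,2)@(11, 5): e=[-6,12,30] → ·
    (6,2)@(13, 5): e=[-18,0,54] → ·  [on edge]
    (4,3)@(9, 7): e=[14,20,2] → █
    (5,3)@(11, 7): e=[2,8,26] → █
    (6,3)@(13, 7): e=[-10,-4,50] → ·
    (4,4)@(9, 9): e=[22,16,-2] → ·
    (5,4)@(11, 9): e=[10,4,22] → █
    (6,4)@(13, 9): e=[-2,-8,46] → ·
    (5,5)@(11, 11): e=[18,0,18] → ·  [on edge]
    (4,8)@(9, 17): e=[54,0,-18] → ·  [on edge]
    (3,11)@(7, 23): e=[90,0,-54] → ·  [on edge]
  covered (4 px):
    · · · · · · · · · · ·
    · · · · · · · · · · ·
    · · · · █ · · · · · ·
    · · · · █ █ · · · · ·
    · · · · · █ · · · · ·
    · · · · · · · · · · ·
    · · · · · · · · · · ·
    · · · · · · · · · · ·
    · · · · · · · · · · ·
    · · · · · · · · · · ·
    · · · · · · · · · · ·
    · · · · · · · · · · ·
T1:
  2·area = 36
  edge (12, 8)→(14, 20): d=(2,12) right/bottom  bias=-1
  edge (14, 20)→(10, 14): d=(-4,-6) top-left  bias=+0
  edge (10, 14)→(12, 8): d=(2,-6) top-left  bias=+0
    (6,2)@(13, 5): e=[-18,54,0] → ·  [on edge]
    (5,5)@(11, 11): e=[18,18,0] → █  [on edge]
    (6,5)@(13, 11): e=[-6,30,12] → ·
    (5,6)@(11, 13): e=[22,10,4] → █
    (6,6)@(13, 13): e=[-2,22,16] → ·
    (5,7)@(11, 15): e=[26,2,8] → █
    (6,7)@(13, 15): e=[2,14,20] → █
    (7,7)@(15, 15): e=[-22,26,32] → ·
    (4,8)@(9, 17): e=[54,-18,0] → ·  [on edge]
    (5,8)@(11, 17): e=[30,-6,12] → ·
    (6,8)@(13, 17): e=[6,6,24] → █
    (7,8)@(15, 17): e=[-18,18,36] → ·
    (3,11)@(7, 23): e=[90,-54,0] → ·  [on edge]
  covered (5 px):
    · · · · · · · · · · ·
    · · · · · · · · · · ·
    · · · · · · · · · · ·
    · · · · · · · · · · ·
    · · · · · · · · · · ·
    · · · · · █ · · · · ·
    · · · · · █ · · · · ·
    · · · · · █ █ · · · ·
    · · · · · · █ · · · ·
    · · · · · · · · · · ·
    · · · · · · · · · · ·
    · · · · · · · · · · ·

Answer: [4,22,10]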